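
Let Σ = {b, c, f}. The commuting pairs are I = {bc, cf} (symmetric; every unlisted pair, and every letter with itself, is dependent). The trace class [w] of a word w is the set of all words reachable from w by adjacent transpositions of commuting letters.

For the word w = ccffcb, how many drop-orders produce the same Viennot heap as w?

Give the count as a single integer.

drop 0:c onto floor
drop 1:c onto {0:c}
drop 2:f onto floor
drop 3:f onto {2:f}
drop 4:c onto {1:c}
drop 5:b onto {3:f}
ground layer = {0:c, 2:f}
drop-orders for the pieces not yet dropped (sum over which currently-grounded one goes next):
  1 to go: {4} 1  {5} 1
  2 to go: {1,4} 1  {3,5} 1  {4,5} 2
  3 to go: {0,1,4} 1  {1,4,5} 3  {2,3,5} 1  {3,4,5} 3
  4 to go: {0,1,4,5} 4  {1,3,4,5} 6  {2,3,4,5} 4
  if 0:c drops first: 10 orders
  if 2:f drops first: 10 orders
heap linearizations: 20

20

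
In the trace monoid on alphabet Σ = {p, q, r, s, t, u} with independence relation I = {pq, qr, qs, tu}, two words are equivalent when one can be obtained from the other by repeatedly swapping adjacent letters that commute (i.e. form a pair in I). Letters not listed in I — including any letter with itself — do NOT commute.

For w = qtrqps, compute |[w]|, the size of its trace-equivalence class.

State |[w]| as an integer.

4

#0=q has no predecessor
#1=t depends on [0:q]
#2=r depends on [1:t]
#3=q depends on [1:t]
#4=p depends on [2:r]
#5=s depends on [4:p]
sources: [0:q]
N(rest) = Σ N(rest − s) over sources s of rest; N(one piece) = 1:
  size 1 → [3]=1  [5]=1
  size 2 → [3,5]=2  [4,5]=1
  size 3 → [2,4,5]=1  [3,4,5]=3
  size 4 → [2,3,4,5]=4
  first=0(q) contributes 4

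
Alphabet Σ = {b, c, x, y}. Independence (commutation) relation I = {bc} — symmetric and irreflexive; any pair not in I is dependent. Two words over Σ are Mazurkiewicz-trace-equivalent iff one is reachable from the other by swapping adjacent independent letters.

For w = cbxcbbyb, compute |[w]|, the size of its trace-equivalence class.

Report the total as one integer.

#0=c has no predecessor
#1=b has no predecessor
#2=x depends on [0:c, 1:b]
#3=c depends on [2:x]
#4=b depends on [2:x]
#5=b depends on [4:b]
#6=y depends on [3:c, 5:b]
#7=b depends on [6:y]
sources: [0:c, 1:b]
N(rest) = Σ N(rest − s) over sources s of rest; N(one piece) = 1:
  size 1 → [7]=1
  size 2 → [6,7]=1
  size 3 → [3,6,7]=1  [5,6,7]=1
  size 4 → [3,5,6,7]=2  [4,5,6,7]=1
  size 5 → [3,4,5,6,7]=3
  size 6 → [2,3,4,5,6,7]=3
  first=0(c) contributes 3
  first=1(b) contributes 3
|[w]| = 6

6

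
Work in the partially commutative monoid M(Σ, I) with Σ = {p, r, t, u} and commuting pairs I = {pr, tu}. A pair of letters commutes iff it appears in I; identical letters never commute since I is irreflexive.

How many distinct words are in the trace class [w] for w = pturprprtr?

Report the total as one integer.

20

piece 0:p — minimal
piece 1:t rests on {0:p}
piece 2:u rests on {0:p}
piece 3:r rests on {1:t, 2:u}
piece 4:p rests on {1:t, 2:u}
piece 5:r rests on {3:r}
piece 6:p rests on {4:p}
piece 7:r rests on {5:r}
piece 8:t rests on {6:p, 7:r}
piece 9:r rests on {8:t}
minimal pieces: {0:p}
ways to finish when only these pieces remain (= sum over removing one remaining piece with nothing left below it):
  1 left: {9}→1
  2 left: {8,9}→1
  3 left: {6,8,9}→1  {7,8,9}→1
  4 left: {4,6,8,9}→1  {5,7,8,9}→1  {6,7,8,9}→2
  5 left: {3,5,7,8,9}→1  {4,6,7,8,9}→3  {5,6,7,8,9}→3
  6 left: {3,5,6,7,8,9}→4  {4,5,6,7,8,9}→6
  7 left: {3,4,5,6,7,8,9}→10
  8 left: {1,3,4,5,6,7,8,9}→10  {2,3,4,5,6,7,8,9}→10
  placing 0:p first → 20 extensions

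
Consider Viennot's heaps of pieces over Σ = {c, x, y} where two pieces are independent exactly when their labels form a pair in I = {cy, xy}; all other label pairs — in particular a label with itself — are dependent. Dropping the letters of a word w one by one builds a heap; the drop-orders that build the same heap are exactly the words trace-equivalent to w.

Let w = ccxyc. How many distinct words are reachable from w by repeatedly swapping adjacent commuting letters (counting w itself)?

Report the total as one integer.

piece 0:c — minimal
piece 1:c rests on {0:c}
piece 2:x rests on {1:c}
piece 3:y — minimal
piece 4:c rests on {2:x}
minimal pieces: {0:c, 3:y}
ways to finish when only these pieces remain (= sum over removing one remaining piece with nothing left below it):
  1 left: {3}→1  {4}→1
  2 left: {2,4}→1  {3,4}→2
  3 left: {1,2,4}→1  {2,3,4}→3
  placing 0:c first → 4 extensions
  placing 3:y first → 1 extensions
total linear extensions = 5

5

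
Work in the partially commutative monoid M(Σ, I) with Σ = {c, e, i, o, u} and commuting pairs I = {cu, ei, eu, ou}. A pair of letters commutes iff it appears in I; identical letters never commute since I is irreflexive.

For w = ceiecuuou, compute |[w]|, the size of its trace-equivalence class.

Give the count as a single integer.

65

0(c) covers ∅
1(e) covers 0:c
2(i) covers 0:c
3(e) covers 1:e
4(c) covers 2:i, 3:e
5(u) covers 2:i
6(u) covers 5:u
7(o) covers 4:c
8(u) covers 6:u
floor of heap: 0:c
completions by unplaced set U, small U first (add the entries for U minus each lowest piece of U):
  |U|=1: {7}:1  {8}:1
  |U|=2: {4,7}:1  {6,8}:1  {7,8}:2
  |U|=3: {3,4,7}:1  {4,7,8}:3  {5,6,8}:1  {6,7,8}:3
  |U|=4: {1,3,4,7}:1  {3,4,7,8}:4  {4,6,7,8}:6  {5,6,7,8}:4
  |U|=5: {1,3,4,7,8}:5  {3,4,6,7,8}:10  {4,5,6,7,8}:10
  |U|=6: {1,3,4,6,7,8}:15  {2,4,5,6,7,8}:10  {3,4,5,6,7,8}:20
  |U|=7: {1,3,4,5,6,7,8}:35  {2,3,4,5,6,7,8}:30
  start at 0(c): 65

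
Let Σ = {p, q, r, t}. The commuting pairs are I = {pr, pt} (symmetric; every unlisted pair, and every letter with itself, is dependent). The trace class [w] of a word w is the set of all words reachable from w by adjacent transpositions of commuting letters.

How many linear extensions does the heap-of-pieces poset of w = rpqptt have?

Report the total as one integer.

#0=r has no predecessor
#1=p has no predecessor
#2=q depends on [0:r, 1:p]
#3=p depends on [2:q]
#4=t depends on [2:q]
#5=t depends on [4:t]
sources: [0:r, 1:p]
N(rest) = Σ N(rest − s) over sources s of rest; N(one piece) = 1:
  size 1 → [3]=1  [5]=1
  size 2 → [3,5]=2  [4,5]=1
  size 3 → [3,4,5]=3
  size 4 → [2,3,4,5]=3
  first=0(r) contributes 3
  first=1(p) contributes 3
|[w]| = 6

6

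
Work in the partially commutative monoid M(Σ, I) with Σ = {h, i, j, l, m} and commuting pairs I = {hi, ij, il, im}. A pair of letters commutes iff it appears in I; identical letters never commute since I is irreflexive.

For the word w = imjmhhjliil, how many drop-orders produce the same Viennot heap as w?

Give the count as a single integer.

drop 0:i onto floor
drop 1:m onto floor
drop 2:j onto {1:m}
drop 3:m onto {2:j}
drop 4:h onto {3:m}
drop 5:h onto {4:h}
drop 6:j onto {5:h}
drop 7:l onto {6:j}
drop 8:i onto {0:i}
drop 9:i onto {8:i}
drop 10:l onto {7:l}
ground layer = {0:i, 1:m}
drop-orders for the pieces not yet dropped (sum over which currently-grounded one goes next):
  1 to go: {9} 1  {10} 1
  2 to go: {7,10} 1  {8,9} 1  {9,10} 2
  3 to go: {0,8,9} 1  {6,7,10} 1  {7,9,10} 3  {8,9,10} 3
  4 to go: {0,8,9,10} 4  {5,6,7,10} 1  {6,7,9,10} 4  {7,8,9,10} 6
  5 to go: {0,7,8,9,10} 10  {4,5,6,7,10} 1  {5,6,7,9,10} 5  {6,7,8,9,10} 10
  6 to go: {0,6,7,8,9,10} 20  {3,4,5,6,7,10} 1  {4,5,6,7,9,10} 6  {5,6,7,8,9,10} 15
  7 to go: {0,5,6,7,8,9,10} 35  {2,3,4,5,6,7,10} 1  {3,4,5,6,7,9,10} 7  {4,5,6,7,8,9,10} 21
  8 to go: {0,4,5,6,7,8,9,10} 56  {1,2,3,4,5,6,7,10} 1  {2,3,4,5,6,7,9,10} 8  {3,4,5,6,7,8,9,10} 28
  9 to go: {0,3,4,5,6,7,8,9,10} 84  {1,2,3,4,5,6,7,9,10} 9  {2,3,4,5,6,7,8,9,10} 36
  if 0:i drops first: 45 orders
  if 1:m drops first: 120 orders
heap linearizations: 165

165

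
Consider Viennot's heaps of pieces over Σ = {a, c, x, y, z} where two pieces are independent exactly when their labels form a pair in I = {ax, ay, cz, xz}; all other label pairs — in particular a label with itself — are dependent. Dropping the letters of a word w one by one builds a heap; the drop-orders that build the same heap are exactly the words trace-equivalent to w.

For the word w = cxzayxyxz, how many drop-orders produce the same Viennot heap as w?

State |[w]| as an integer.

31

drop 0:c onto floor
drop 1:x onto {0:c}
drop 2:z onto floor
drop 3:a onto {0:c, 2:z}
drop 4:y onto {1:x, 2:z}
drop 5:x onto {4:y}
drop 6:y onto {5:x}
drop 7:x onto {6:y}
drop 8:z onto {3:a, 6:y}
ground layer = {0:c, 2:z}
drop-orders for the pieces not yet dropped (sum over which currently-grounded one goes next):
  1 to go: {7} 1  {8} 1
  2 to go: {3,8} 1  {7,8} 2
  3 to go: {3,7,8} 3  {6,7,8} 2
  4 to go: {3,6,7,8} 5  {5,6,7,8} 2
  5 to go: {3,5,6,7,8} 7  {4,5,6,7,8} 2
  6 to go: {1,4,5,6,7,8} 2  {3,4,5,6,7,8} 9
  7 to go: {1,3,4,5,6,7,8} 11  {2,3,4,5,6,7,8} 9
  if 0:c drops first: 20 orders
  if 2:z drops first: 11 orders
heap linearizations: 31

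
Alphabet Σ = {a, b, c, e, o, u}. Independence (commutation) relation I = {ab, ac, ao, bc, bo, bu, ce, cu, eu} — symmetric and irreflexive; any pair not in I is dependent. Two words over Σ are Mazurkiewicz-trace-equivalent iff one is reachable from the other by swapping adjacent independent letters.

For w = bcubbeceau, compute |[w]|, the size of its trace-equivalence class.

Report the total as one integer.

0(b) covers ∅
1(c) covers ∅
2(u) covers ∅
3(b) covers 0:b
4(b) covers 3:b
5(e) covers 4:b
6(c) covers 1:c
7(e) covers 5:e
8(a) covers 2:u, 7:e
9(u) covers 8:a
floor of heap: 0:b, 1:c, 2:u
completions by unplaced set U, small U first (add the entries for U minus each lowest piece of U):
  |U|=1: {6}:1  {9}:1
  |U|=2: {1,6}:1  {6,9}:2  {8,9}:1
  |U|=3: {1,6,9}:3  {2,8,9}:1  {6,8,9}:3  {7,8,9}:1
  |U|=4: {1,6,8,9}:6  {2,6,8,9}:4  {2,7,8,9}:2  {5,7,8,9}:1  {6,7,8,9}:4
  |U|=5: {1,2,6,8,9}:10  {1,6,7,8,9}:10  {2,5,7,8,9}:3  {2,6,7,8,9}:10  {4,5,7,8,9}:1  {5,6,7,8,9}:5
  |U|=6: {1,2,6,7,8,9}:30  {1,5,6,7,8,9}:15  {2,4,5,7,8,9}:4  {2,5,6,7,8,9}:18  {3,4,5,7,8,9}:1  {4,5,6,7,8,9}:6
  |U|=7: {0,3,4,5,7,8,9}:1  {1,2,5,6,7,8,9}:63  {1,4,5,6,7,8,9}:21  {2,3,4,5,7,8,9}:5  {2,4,5,6,7,8,9}:28  {3,4,5,6,7,8,9}:7
  |U|=8: {0,2,3,4,5,7,8,9}:6  {0,3,4,5,6,7,8,9}:8  {1,2,4,5,6,7,8,9}:112  {1,3,4,5,6,7,8,9}:28  {2,3,4,5,6,7,8,9}:40
  start at 0(b): 180
  start at 1(c): 54
  start at 2(u): 36
sum over floor = 270

270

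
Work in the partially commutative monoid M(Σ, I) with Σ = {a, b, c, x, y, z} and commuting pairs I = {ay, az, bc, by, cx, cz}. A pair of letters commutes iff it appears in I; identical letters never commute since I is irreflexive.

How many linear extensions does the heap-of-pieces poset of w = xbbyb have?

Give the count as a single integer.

4

piece 0:x — minimal
piece 1:b rests on {0:x}
piece 2:b rests on {1:b}
piece 3:y rests on {0:x}
piece 4:b rests on {2:b}
minimal pieces: {0:x}
ways to finish when only these pieces remain (= sum over removing one remaining piece with nothing left below it):
  1 left: {3}→1  {4}→1
  2 left: {2,4}→1  {3,4}→2
  3 left: {1,2,4}→1  {2,3,4}→3
  placing 0:x first → 4 extensions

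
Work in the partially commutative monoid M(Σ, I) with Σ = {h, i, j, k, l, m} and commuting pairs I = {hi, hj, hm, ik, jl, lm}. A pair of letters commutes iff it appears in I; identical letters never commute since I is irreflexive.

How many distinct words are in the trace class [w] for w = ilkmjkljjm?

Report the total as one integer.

0(i) covers ∅
1(l) covers 0:i
2(k) covers 1:l
3(m) covers 2:k
4(j) covers 3:m
5(k) covers 4:j
6(l) covers 5:k
7(j) covers 5:k
8(j) covers 7:j
9(m) covers 8:j
floor of heap: 0:i
completions by unplaced set U, small U first (add the entries for U minus each lowest piece of U):
  |U|=1: {6}:1  {9}:1
  |U|=2: {6,9}:2  {8,9}:1
  |U|=3: {6,8,9}:3  {7,8,9}:1
  |U|=4: {6,7,8,9}:4
  |U|=5: {5,6,7,8,9}:4
  |U|=6: {4,5,6,7,8,9}:4
  |U|=7: {3,4,5,6,7,8,9}:4
  |U|=8: {2,3,4,5,6,7,8,9}:4
  start at 0(i): 4

4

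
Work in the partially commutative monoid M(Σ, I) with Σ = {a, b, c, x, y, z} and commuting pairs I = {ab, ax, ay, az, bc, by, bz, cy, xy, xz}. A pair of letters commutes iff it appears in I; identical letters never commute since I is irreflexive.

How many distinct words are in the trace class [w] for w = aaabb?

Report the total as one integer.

10

piece 0:a — minimal
piece 1:a rests on {0:a}
piece 2:a rests on {1:a}
piece 3:b — minimal
piece 4:b rests on {3:b}
minimal pieces: {0:a, 3:b}
ways to finish when only these pieces remain (= sum over removing one remaining piece with nothing left below it):
  1 left: {2}→1  {4}→1
  2 left: {1,2}→1  {2,4}→2  {3,4}→1
  3 left: {0,1,2}→1  {1,2,4}→3  {2,3,4}→3
  placing 0:a first → 6 extensions
  placing 3:b first → 4 extensions
total linear extensions = 10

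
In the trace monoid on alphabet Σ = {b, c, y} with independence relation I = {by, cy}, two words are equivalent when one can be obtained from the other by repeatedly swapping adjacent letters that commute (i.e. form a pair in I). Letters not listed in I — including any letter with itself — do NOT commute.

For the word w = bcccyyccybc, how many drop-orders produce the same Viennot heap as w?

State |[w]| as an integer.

0(b) covers ∅
1(c) covers 0:b
2(c) covers 1:c
3(c) covers 2:c
4(y) covers ∅
5(y) covers 4:y
6(c) covers 3:c
7(c) covers 6:c
8(y) covers 5:y
9(b) covers 7:c
10(c) covers 9:b
floor of heap: 0:b, 4:y
completions by unplaced set U, small U first (add the entries for U minus each lowest piece of U):
  |U|=1: {8}:1  {10}:1
  |U|=2: {5,8}:1  {8,10}:2  {9,10}:1
  |U|=3: {4,5,8}:1  {5,8,10}:3  {7,9,10}:1  {8,9,10}:3
  |U|=4: {4,5,8,10}:4  {5,8,9,10}:6  {6,7,9,10}:1  {7,8,9,10}:4
  |U|=5: {3,6,7,9,10}:1  {4,5,8,9,10}:10  {5,7,8,9,10}:10  {6,7,8,9,10}:5
  |U|=6: {2,3,6,7,9,10}:1  {3,6,7,8,9,10}:6  {4,5,7,8,9,10}:20  {5,6,7,8,9,10}:15
  |U|=7: {1,2,3,6,7,9,10}:1  {2,3,6,7,8,9,10}:7  {3,5,6,7,8,9,10}:21  {4,5,6,7,8,9,10}:35
  |U|=8: {0,1,2,3,6,7,9,10}:1  {1,2,3,6,7,8,9,10}:8  {2,3,5,6,7,8,9,10}:28  {3,4,5,6,7,8,9,10}:56
  |U|=9: {0,1,2,3,6,7,8,9,10}:9  {1,2,3,5,6,7,8,9,10}:36  {2,3,4,5,6,7,8,9,10}:84
  start at 0(b): 120
  start at 4(y): 45
sum over floor = 165

165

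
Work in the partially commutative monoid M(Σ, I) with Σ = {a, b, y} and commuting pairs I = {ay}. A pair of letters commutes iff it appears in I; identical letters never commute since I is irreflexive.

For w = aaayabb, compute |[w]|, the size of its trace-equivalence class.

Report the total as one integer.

piece 0:a — minimal
piece 1:a rests on {0:a}
piece 2:a rests on {1:a}
piece 3:y — minimal
piece 4:a rests on {2:a}
piece 5:b rests on {3:y, 4:a}
piece 6:b rests on {5:b}
minimal pieces: {0:a, 3:y}
ways to finish when only these pieces remain (= sum over removing one remaining piece with nothing left below it):
  1 left: {6}→1
  2 left: {5,6}→1
  3 left: {3,5,6}→1  {4,5,6}→1
  4 left: {2,4,5,6}→1  {3,4,5,6}→2
  5 left: {1,2,4,5,6}→1  {2,3,4,5,6}→3
  placing 0:a first → 4 extensions
  placing 3:y first → 1 extensions
total linear extensions = 5

5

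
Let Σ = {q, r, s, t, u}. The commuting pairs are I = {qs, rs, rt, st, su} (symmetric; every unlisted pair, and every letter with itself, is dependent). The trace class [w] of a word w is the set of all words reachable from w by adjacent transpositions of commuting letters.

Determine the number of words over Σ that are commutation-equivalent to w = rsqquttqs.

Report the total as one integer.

36

piece 0:r — minimal
piece 1:s — minimal
piece 2:q rests on {0:r}
piece 3:q rests on {2:q}
piece 4:u rests on {3:q}
piece 5:t rests on {4:u}
piece 6:t rests on {5:t}
piece 7:q rests on {6:t}
piece 8:s rests on {1:s}
minimal pieces: {0:r, 1:s}
ways to finish when only these pieces remain (= sum over removing one remaining piece with nothing left below it):
  1 left: {7}→1  {8}→1
  2 left: {1,8}→1  {6,7}→1  {7,8}→2
  3 left: {1,7,8}→3  {5,6,7}→1  {6,7,8}→3
  4 left: {1,6,7,8}→6  {4,5,6,7}→1  {5,6,7,8}→4
  5 left: {1,5,6,7,8}→10  {3,4,5,6,7}→1  {4,5,6,7,8}→5
  6 left: {1,4,5,6,7,8}→15  {2,3,4,5,6,7}→1  {3,4,5,6,7,8}→6
  7 left: {0,2,3,4,5,6,7}→1  {1,3,4,5,6,7,8}→21  {2,3,4,5,6,7,8}→7
  placing 0:r first → 28 extensions
  placing 1:s first → 8 extensions
total linear extensions = 36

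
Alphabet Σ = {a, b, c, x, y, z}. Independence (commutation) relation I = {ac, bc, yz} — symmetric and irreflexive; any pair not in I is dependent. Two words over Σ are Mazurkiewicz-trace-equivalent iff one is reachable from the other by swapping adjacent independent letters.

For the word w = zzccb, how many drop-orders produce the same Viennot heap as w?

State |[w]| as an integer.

3

0(z) covers ∅
1(z) covers 0:z
2(c) covers 1:z
3(c) covers 2:c
4(b) covers 1:z
floor of heap: 0:z
completions by unplaced set U, small U first (add the entries for U minus each lowest piece of U):
  |U|=1: {3}:1  {4}:1
  |U|=2: {2,3}:1  {3,4}:2
  |U|=3: {2,3,4}:3
  start at 0(z): 3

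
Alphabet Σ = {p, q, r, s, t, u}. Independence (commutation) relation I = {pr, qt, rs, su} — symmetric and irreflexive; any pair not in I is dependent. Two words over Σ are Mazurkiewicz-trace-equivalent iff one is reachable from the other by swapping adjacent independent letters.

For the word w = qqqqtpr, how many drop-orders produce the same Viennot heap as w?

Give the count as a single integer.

0(q) covers ∅
1(q) covers 0:q
2(q) covers 1:q
3(q) covers 2:q
4(t) covers ∅
5(p) covers 3:q, 4:t
6(r) covers 3:q, 4:t
floor of heap: 0:q, 4:t
completions by unplaced set U, small U first (add the entries for U minus each lowest piece of U):
  |U|=1: {5}:1  {6}:1
  |U|=2: {5,6}:2
  |U|=3: {3,5,6}:2  {4,5,6}:2
  |U|=4: {2,3,5,6}:2  {3,4,5,6}:4
  |U|=5: {1,2,3,5,6}:2  {2,3,4,5,6}:6
  start at 0(q): 8
  start at 4(t): 2
sum over floor = 10

10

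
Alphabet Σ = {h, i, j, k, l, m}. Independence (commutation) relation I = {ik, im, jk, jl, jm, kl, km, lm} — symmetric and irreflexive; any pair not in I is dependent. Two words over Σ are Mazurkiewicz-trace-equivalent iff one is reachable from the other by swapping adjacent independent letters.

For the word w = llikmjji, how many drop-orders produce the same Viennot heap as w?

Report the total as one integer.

56

#0=l has no predecessor
#1=l depends on [0:l]
#2=i depends on [1:l]
#3=k has no predecessor
#4=m has no predecessor
#5=j depends on [2:i]
#6=j depends on [5:j]
#7=i depends on [6:j]
sources: [0:l, 3:k, 4:m]
N(rest) = Σ N(rest − s) over sources s of rest; N(one piece) = 1:
  size 1 → [3]=1  [4]=1  [7]=1
  size 2 → [3,4]=2  [3,7]=2  [4,7]=2  [6,7]=1
  size 3 → [3,4,7]=6  [3,6,7]=3  [4,6,7]=3  [5,6,7]=1
  size 4 → [2,5,6,7]=1  [3,4,6,7]=12  [3,5,6,7]=4  [4,5,6,7]=4
  size 5 → [1,2,5,6,7]=1  [2,3,5,6,7]=5  [2,4,5,6,7]=5  [3,4,5,6,7]=20
  size 6 → [0,1,2,5,6,7]=1  [1,2,3,5,6,7]=6  [1,2,4,5,6,7]=6  [2,3,4,5,6,7]=30
  first=0(l) contributes 42
  first=3(k) contributes 7
  first=4(m) contributes 7
|[w]| = 56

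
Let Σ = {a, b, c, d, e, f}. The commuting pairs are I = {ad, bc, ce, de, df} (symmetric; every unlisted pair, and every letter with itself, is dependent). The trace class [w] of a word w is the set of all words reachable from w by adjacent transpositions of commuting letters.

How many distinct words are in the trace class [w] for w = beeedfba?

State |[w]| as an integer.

5

0(b) covers ∅
1(e) covers 0:b
2(e) covers 1:e
3(e) covers 2:e
4(d) covers 0:b
5(f) covers 3:e
6(b) covers 4:d, 5:f
7(a) covers 6:b
floor of heap: 0:b
completions by unplaced set U, small U first (add the entries for U minus each lowest piece of U):
  |U|=1: {7}:1
  |U|=2: {6,7}:1
  |U|=3: {4,6,7}:1  {5,6,7}:1
  |U|=4: {3,5,6,7}:1  {4,5,6,7}:2
  |U|=5: {2,3,5,6,7}:1  {3,4,5,6,7}:3
  |U|=6: {1,2,3,5,6,7}:1  {2,3,4,5,6,7}:4
  start at 0(b): 5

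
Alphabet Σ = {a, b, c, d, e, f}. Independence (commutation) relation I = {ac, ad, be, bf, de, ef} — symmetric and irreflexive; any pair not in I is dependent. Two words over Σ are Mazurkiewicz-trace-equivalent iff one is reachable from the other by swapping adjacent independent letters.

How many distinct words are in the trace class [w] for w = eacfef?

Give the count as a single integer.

6

#0=e has no predecessor
#1=a depends on [0:e]
#2=c depends on [0:e]
#3=f depends on [1:a, 2:c]
#4=e depends on [1:a, 2:c]
#5=f depends on [3:f]
sources: [0:e]
N(rest) = Σ N(rest − s) over sources s of rest; N(one piece) = 1:
  size 1 → [4]=1  [5]=1
  size 2 → [3,5]=1  [4,5]=2
  size 3 → [3,4,5]=3
  size 4 → [1,3,4,5]=3  [2,3,4,5]=3
  first=0(e) contributes 6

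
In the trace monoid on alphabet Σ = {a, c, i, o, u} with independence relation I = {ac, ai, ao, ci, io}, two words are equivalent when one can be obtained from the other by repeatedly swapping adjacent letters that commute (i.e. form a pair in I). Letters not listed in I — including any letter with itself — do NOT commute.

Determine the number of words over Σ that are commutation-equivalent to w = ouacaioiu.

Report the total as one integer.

90

0(o) covers ∅
1(u) covers 0:o
2(a) covers 1:u
3(c) covers 1:u
4(a) covers 2:a
5(i) covers 1:u
6(o) covers 3:c
7(i) covers 5:i
8(u) covers 4:a, 6:o, 7:i
floor of heap: 0:o
completions by unplaced set U, small U first (add the entries for U minus each lowest piece of U):
  |U|=1: {8}:1
  |U|=2: {4,8}:1  {6,8}:1  {7,8}:1
  |U|=3: {2,4,8}:1  {3,6,8}:1  {4,6,8}:2  {4,7,8}:2  {5,7,8}:1  {6,7,8}:2
  |U|=4: {2,4,6,8}:3  {2,4,7,8}:3  {3,4,6,8}:3  {3,6,7,8}:3  {4,5,7,8}:3  {4,6,7,8}:6  {5,6,7,8}:3
  |U|=5: {2,3,4,6,8}:6  {2,4,5,7,8}:6  {2,4,6,7,8}:12  {3,4,6,7,8}:12  {3,5,6,7,8}:6  {4,5,6,7,8}:12
  |U|=6: {2,3,4,6,7,8}:30  {2,4,5,6,7,8}:30  {3,4,5,6,7,8}:30
  |U|=7: {2,3,4,5,6,7,8}:90
  start at 0(o): 90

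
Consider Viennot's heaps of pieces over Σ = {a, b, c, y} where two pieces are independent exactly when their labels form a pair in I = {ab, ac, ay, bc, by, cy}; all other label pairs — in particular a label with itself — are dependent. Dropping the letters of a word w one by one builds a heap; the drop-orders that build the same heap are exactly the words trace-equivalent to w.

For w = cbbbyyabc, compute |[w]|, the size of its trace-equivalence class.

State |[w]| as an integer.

piece 0:c — minimal
piece 1:b — minimal
piece 2:b rests on {1:b}
piece 3:b rests on {2:b}
piece 4:y — minimal
piece 5:y rests on {4:y}
piece 6:a — minimal
piece 7:b rests on {3:b}
piece 8:c rests on {0:c}
minimal pieces: {0:c, 1:b, 4:y, 6:a}
ways to finish when only these pieces remain (= sum over removing one remaining piece with nothing left below it):
  1 left: {5}→1  {6}→1  {7}→1  {8}→1
  2 left: {0,8}→1  {3,7}→1  {4,5}→1  {5,6}→2  {5,7}→2  {5,8}→2  {6,7}→2  {6,8}→2  {7,8}→2
  3 left: {0,5,8}→3  {0,6,8}→3  {0,7,8}→3  {2,3,7}→1  {3,5,7}→3  {3,6,7}→3  {3,7,8}→3  {4,5,6}→3  {4,5,7}→3  {4,5,8}→3  {5,6,7}→6  {5,6,8}→6  {5,7,8}→6  {6,7,8}→6
  4 left: {0,3,7,8}→6  {0,4,5,8}→6  {0,5,6,8}→12  {0,5,7,8}→12  {0,6,7,8}→12  {1,2,3,7}→1  {2,3,5,7}→4  {2,3,6,7}→4  {2,3,7,8}→4  {3,4,5,7}→6  {3,5,6,7}→12  {3,5,7,8}→12  {3,6,7,8}→12  {4,5,6,7}→12  {4,5,6,8}→12  {4,5,7,8}→12  {5,6,7,8}→24
  5 left: {0,2,3,7,8}→10  {0,3,5,7,8}→30  {0,3,6,7,8}→30  {0,4,5,6,8}→30  {0,4,5,7,8}→30  {0,5,6,7,8}→60  {1,2,3,5,7}→5  {1,2,3,6,7}→5  {1,2,3,7,8}→5  {2,3,4,5,7}→10  {2,3,5,6,7}→20  {2,3,5,7,8}→20  {2,3,6,7,8}→20  {3,4,5,6,7}→30  {3,4,5,7,8}→30  {3,5,6,7,8}→60  {4,5,6,7,8}→60
  6 left: {0,1,2,3,7,8}→15  {0,2,3,5,7,8}→60  {0,2,3,6,7,8}→60  {0,3,4,5,7,8}→90  {0,3,5,6,7,8}→180  {0,4,5,6,7,8}→180  {1,2,3,4,5,7}→15  {1,2,3,5,6,7}→30  {1,2,3,5,7,8}→30  {1,2,3,6,7,8}→30  {2,3,4,5,6,7}→60  {2,3,4,5,7,8}→60  {2,3,5,6,7,8}→120  {3,4,5,6,7,8}→180
  7 left: {0,1,2,3,5,7,8}→105  {0,1,2,3,6,7,8}→105  {0,2,3,4,5,7,8}→210  {0,2,3,5,6,7,8}→420  {0,3,4,5,6,7,8}→630  {1,2,3,4,5,6,7}→105  {1,2,3,4,5,7,8}→105  {1,2,3,5,6,7,8}→210  {2,3,4,5,6,7,8}→420
  placing 0:c first → 840 extensions
  placing 1:b first → 1680 extensions
  placing 4:y first → 840 extensions
  placing 6:a first → 420 extensions
total linear extensions = 3780

3780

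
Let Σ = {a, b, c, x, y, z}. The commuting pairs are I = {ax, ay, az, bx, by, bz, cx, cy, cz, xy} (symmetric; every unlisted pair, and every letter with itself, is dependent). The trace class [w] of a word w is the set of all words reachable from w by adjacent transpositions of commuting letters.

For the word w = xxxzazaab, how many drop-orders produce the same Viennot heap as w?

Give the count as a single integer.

126

0(x) covers ∅
1(x) covers 0:x
2(x) covers 1:x
3(z) covers 2:x
4(a) covers ∅
5(z) covers 3:z
6(a) covers 4:a
7(a) covers 6:a
8(b) covers 7:a
floor of heap: 0:x, 4:a
completions by unplaced set U, small U first (add the entries for U minus each lowest piece of U):
  |U|=1: {5}:1  {8}:1
  |U|=2: {3,5}:1  {5,8}:2  {7,8}:1
  |U|=3: {2,3,5}:1  {3,5,8}:3  {5,7,8}:3  {6,7,8}:1
  |U|=4: {1,2,3,5}:1  {2,3,5,8}:4  {3,5,7,8}:6  {4,6,7,8}:1  {5,6,7,8}:4
  |U|=5: {0,1,2,3,5}:1  {1,2,3,5,8}:5  {2,3,5,7,8}:10  {3,5,6,7,8}:10  {4,5,6,7,8}:5
  |U|=6: {0,1,2,3,5,8}:6  {1,2,3,5,7,8}:15  {2,3,5,6,7,8}:20  {3,4,5,6,7,8}:15
  |U|=7: {0,1,2,3,5,7,8}:21  {1,2,3,5,6,7,8}:35  {2,3,4,5,6,7,8}:35
  start at 0(x): 70
  start at 4(a): 56
sum over floor = 126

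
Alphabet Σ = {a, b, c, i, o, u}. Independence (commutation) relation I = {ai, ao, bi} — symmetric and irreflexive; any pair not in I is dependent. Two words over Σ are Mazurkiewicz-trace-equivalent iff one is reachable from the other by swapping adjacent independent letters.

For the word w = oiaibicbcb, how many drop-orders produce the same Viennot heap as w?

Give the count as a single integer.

0(o) covers ∅
1(i) covers 0:o
2(a) covers ∅
3(i) covers 1:i
4(b) covers 0:o, 2:a
5(i) covers 3:i
6(c) covers 4:b, 5:i
7(b) covers 6:c
8(c) covers 7:b
9(b) covers 8:c
floor of heap: 0:o, 2:a
completions by unplaced set U, small U first (add the entries for U minus each lowest piece of U):
  |U|=1: {9}:1
  |U|=2: {8,9}:1
  |U|=3: {7,8,9}:1
  |U|=4: {6,7,8,9}:1
  |U|=5: {4,6,7,8,9}:1  {5,6,7,8,9}:1
  |U|=6: {2,4,6,7,8,9}:1  {3,5,6,7,8,9}:1  {4,5,6,7,8,9}:2
  |U|=7: {1,3,5,6,7,8,9}:1  {2,4,5,6,7,8,9}:3  {3,4,5,6,7,8,9}:3
  |U|=8: {1,3,4,5,6,7,8,9}:4  {2,3,4,5,6,7,8,9}:6
  start at 0(o): 10
  start at 2(a): 4
sum over floor = 14

14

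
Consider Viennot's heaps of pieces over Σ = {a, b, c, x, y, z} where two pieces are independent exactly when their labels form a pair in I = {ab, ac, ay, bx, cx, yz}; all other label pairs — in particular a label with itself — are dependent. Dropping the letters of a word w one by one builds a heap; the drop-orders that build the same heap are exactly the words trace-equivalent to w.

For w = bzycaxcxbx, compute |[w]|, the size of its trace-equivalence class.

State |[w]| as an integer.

#0=b has no predecessor
#1=z depends on [0:b]
#2=y depends on [0:b]
#3=c depends on [1:z, 2:y]
#4=a depends on [1:z]
#5=x depends on [2:y, 4:a]
#6=c depends on [3:c]
#7=x depends on [5:x]
#8=b depends on [6:c]
#9=x depends on [7:x]
sources: [0:b]
N(rest) = Σ N(rest − s) over sources s of rest; N(one piece) = 1:
  size 1 → [8]=1  [9]=1
  size 2 → [6,8]=1  [7,9]=1  [8,9]=2
  size 3 → [3,6,8]=1  [5,7,9]=1  [6,8,9]=3  [7,8,9]=3
  size 4 → [3,6,8,9]=4  [4,5,7,9]=1  [5,7,8,9]=4  [6,7,8,9]=6
  size 5 → [3,6,7,8,9]=10  [4,5,7,8,9]=5  [5,6,7,8,9]=10
  size 6 → [3,5,6,7,8,9]=20  [4,5,6,7,8,9]=15
  size 7 → [2,3,5,6,7,8,9]=20  [3,4,5,6,7,8,9]=35
  size 8 → [1,3,4,5,6,7,8,9]=35  [2,3,4,5,6,7,8,9]=55
  first=0(b) contributes 90

90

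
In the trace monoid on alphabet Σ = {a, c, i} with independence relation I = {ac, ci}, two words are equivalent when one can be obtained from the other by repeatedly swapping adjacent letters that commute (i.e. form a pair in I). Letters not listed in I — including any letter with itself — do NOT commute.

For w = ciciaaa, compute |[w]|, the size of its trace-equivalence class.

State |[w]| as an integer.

21

#0=c has no predecessor
#1=i has no predecessor
#2=c depends on [0:c]
#3=i depends on [1:i]
#4=a depends on [3:i]
#5=a depends on [4:a]
#6=a depends on [5:a]
sources: [0:c, 1:i]
N(rest) = Σ N(rest − s) over sources s of rest; N(one piece) = 1:
  size 1 → [2]=1  [6]=1
  size 2 → [0,2]=1  [2,6]=2  [5,6]=1
  size 3 → [0,2,6]=3  [2,5,6]=3  [4,5,6]=1
  size 4 → [0,2,5,6]=6  [2,4,5,6]=4  [3,4,5,6]=1
  size 5 → [0,2,4,5,6]=10  [1,3,4,5,6]=1  [2,3,4,5,6]=5
  first=0(c) contributes 6
  first=1(i) contributes 15
|[w]| = 21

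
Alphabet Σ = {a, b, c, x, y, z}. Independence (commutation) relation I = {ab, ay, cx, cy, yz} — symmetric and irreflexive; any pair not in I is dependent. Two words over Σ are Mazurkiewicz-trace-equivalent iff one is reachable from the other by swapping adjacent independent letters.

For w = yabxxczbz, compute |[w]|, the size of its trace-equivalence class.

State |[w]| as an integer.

9

drop 0:y onto floor
drop 1:a onto floor
drop 2:b onto {0:y}
drop 3:x onto {1:a, 2:b}
drop 4:x onto {3:x}
drop 5:c onto {1:a, 2:b}
drop 6:z onto {4:x, 5:c}
drop 7:b onto {6:z}
drop 8:z onto {7:b}
ground layer = {0:y, 1:a}
drop-orders for the pieces not yet dropped (sum over which currently-grounded one goes next):
  1 to go: {8} 1
  2 to go: {7,8} 1
  3 to go: {6,7,8} 1
  4 to go: {4,6,7,8} 1  {5,6,7,8} 1
  5 to go: {3,4,6,7,8} 1  {4,5,6,7,8} 2
  6 to go: {3,4,5,6,7,8} 3
  7 to go: {1,3,4,5,6,7,8} 3  {2,3,4,5,6,7,8} 3
  if 0:y drops first: 6 orders
  if 1:a drops first: 3 orders
heap linearizations: 9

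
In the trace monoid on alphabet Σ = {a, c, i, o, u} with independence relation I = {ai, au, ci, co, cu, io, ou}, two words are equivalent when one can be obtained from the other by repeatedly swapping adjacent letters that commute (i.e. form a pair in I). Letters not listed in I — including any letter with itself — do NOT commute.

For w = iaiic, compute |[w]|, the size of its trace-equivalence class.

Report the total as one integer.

10

piece 0:i — minimal
piece 1:a — minimal
piece 2:i rests on {0:i}
piece 3:i rests on {2:i}
piece 4:c rests on {1:a}
minimal pieces: {0:i, 1:a}
ways to finish when only these pieces remain (= sum over removing one remaining piece with nothing left below it):
  1 left: {3}→1  {4}→1
  2 left: {1,4}→1  {2,3}→1  {3,4}→2
  3 left: {0,2,3}→1  {1,3,4}→3  {2,3,4}→3
  placing 0:i first → 6 extensions
  placing 1:a first → 4 extensions
total linear extensions = 10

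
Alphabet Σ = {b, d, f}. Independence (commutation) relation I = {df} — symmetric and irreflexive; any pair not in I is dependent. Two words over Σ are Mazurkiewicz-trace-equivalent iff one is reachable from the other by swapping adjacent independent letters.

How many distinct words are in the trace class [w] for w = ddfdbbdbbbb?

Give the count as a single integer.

0(d) covers ∅
1(d) covers 0:d
2(f) covers ∅
3(d) covers 1:d
4(b) covers 2:f, 3:d
5(b) covers 4:b
6(d) covers 5:b
7(b) covers 6:d
8(b) covers 7:b
9(b) covers 8:b
10(b) covers 9:b
floor of heap: 0:d, 2:f
completions by unplaced set U, small U first (add the entries for U minus each lowest piece of U):
  |U|=1: {10}:1
  |U|=2: {9,10}:1
  |U|=3: {8,9,10}:1
  |U|=4: {7,8,9,10}:1
  |U|=5: {6,7,8,9,10}:1
  |U|=6: {5,6,7,8,9,10}:1
  |U|=7: {4,5,6,7,8,9,10}:1
  |U|=8: {2,4,5,6,7,8,9,10}:1  {3,4,5,6,7,8,9,10}:1
  |U|=9: {1,3,4,5,6,7,8,9,10}:1  {2,3,4,5,6,7,8,9,10}:2
  start at 0(d): 3
  start at 2(f): 1
sum over floor = 4

4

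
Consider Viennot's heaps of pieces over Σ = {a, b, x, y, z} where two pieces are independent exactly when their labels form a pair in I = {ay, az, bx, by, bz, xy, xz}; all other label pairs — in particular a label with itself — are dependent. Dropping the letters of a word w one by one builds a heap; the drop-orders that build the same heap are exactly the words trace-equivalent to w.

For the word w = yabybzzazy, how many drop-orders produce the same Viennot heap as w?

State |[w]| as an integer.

210

piece 0:y — minimal
piece 1:a — minimal
piece 2:b rests on {1:a}
piece 3:y rests on {0:y}
piece 4:b rests on {2:b}
piece 5:z rests on {3:y}
piece 6:z rests on {5:z}
piece 7:a rests on {4:b}
piece 8:z rests on {6:z}
piece 9:y rests on {8:z}
minimal pieces: {0:y, 1:a}
ways to finish when only these pieces remain (= sum over removing one remaining piece with nothing left below it):
  1 left: {7}→1  {9}→1
  2 left: {4,7}→1  {7,9}→2  {8,9}→1
  3 left: {2,4,7}→1  {4,7,9}→3  {6,8,9}→1  {7,8,9}→3
  4 left: {1,2,4,7}→1  {2,4,7,9}→4  {4,7,8,9}→6  {5,6,8,9}→1  {6,7,8,9}→4
  5 left: {1,2,4,7,9}→5  {2,4,7,8,9}→10  {3,5,6,8,9}→1  {4,6,7,8,9}→10  {5,6,7,8,9}→5
  6 left: {0,3,5,6,8,9}→1  {1,2,4,7,8,9}→15  {2,4,6,7,8,9}→20  {3,5,6,7,8,9}→6  {4,5,6,7,8,9}→15
  7 left: {0,3,5,6,7,8,9}→7  {1,2,4,6,7,8,9}→35  {2,4,5,6,7,8,9}→35  {3,4,5,6,7,8,9}→21
  8 left: {0,3,4,5,6,7,8,9}→28  {1,2,4,5,6,7,8,9}→70  {2,3,4,5,6,7,8,9}→56
  placing 0:y first → 126 extensions
  placing 1:a first → 84 extensions
total linear extensions = 210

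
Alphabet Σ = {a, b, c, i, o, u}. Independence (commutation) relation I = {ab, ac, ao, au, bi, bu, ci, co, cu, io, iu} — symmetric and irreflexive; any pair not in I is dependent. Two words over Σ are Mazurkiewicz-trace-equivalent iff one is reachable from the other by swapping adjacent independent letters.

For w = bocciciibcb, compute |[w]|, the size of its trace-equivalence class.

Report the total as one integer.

660

#0=b has no predecessor
#1=o depends on [0:b]
#2=c depends on [0:b]
#3=c depends on [2:c]
#4=i has no predecessor
#5=c depends on [3:c]
#6=i depends on [4:i]
#7=i depends on [6:i]
#8=b depends on [1:o, 5:c]
#9=c depends on [8:b]
#10=b depends on [9:c]
sources: [0:b, 4:i]
N(rest) = Σ N(rest − s) over sources s of rest; N(one piece) = 1:
  size 1 → [7]=1  [10]=1
  size 2 → [6,7]=1  [7,10]=2  [9,10]=1
  size 3 → [4,6,7]=1  [6,7,10]=3  [7,9,10]=3  [8,9,10]=1
  size 4 → [1,8,9,10]=1  [4,6,7,10]=4  [5,8,9,10]=1  [6,7,9,10]=6  [7,8,9,10]=4
  size 5 → [1,5,8,9,10]=2  [1,7,8,9,10]=5  [3,5,8,9,10]=1  [4,6,7,9,10]=10  [5,7,8,9,10]=5  [6,7,8,9,10]=10
  size 6 → [1,3,5,8,9,10]=3  [1,5,7,8,9,10]=12  [1,6,7,8,9,10]=15  [2,3,5,8,9,10]=1  [3,5,7,8,9,10]=6  [4,6,7,8,9,10]=20  [5,6,7,8,9,10]=15
  size 7 → [1,2,3,5,8,9,10]=4  [1,3,5,7,8,9,10]=21  [1,4,6,7,8,9,10]=35  [1,5,6,7,8,9,10]=42  [2,3,5,7,8,9,10]=7  [3,5,6,7,8,9,10]=21  [4,5,6,7,8,9,10]=35
  size 8 → [0,1,2,3,5,8,9,10]=4  [1,2,3,5,7,8,9,10]=32  [1,3,5,6,7,8,9,10]=84  [1,4,5,6,7,8,9,10]=112  [2,3,5,6,7,8,9,10]=28  [3,4,5,6,7,8,9,10]=56
  size 9 → [0,1,2,3,5,7,8,9,10]=36  [1,2,3,5,6,7,8,9,10]=144  [1,3,4,5,6,7,8,9,10]=252  [2,3,4,5,6,7,8,9,10]=84
  first=0(b) contributes 480
  first=4(i) contributes 180
|[w]| = 660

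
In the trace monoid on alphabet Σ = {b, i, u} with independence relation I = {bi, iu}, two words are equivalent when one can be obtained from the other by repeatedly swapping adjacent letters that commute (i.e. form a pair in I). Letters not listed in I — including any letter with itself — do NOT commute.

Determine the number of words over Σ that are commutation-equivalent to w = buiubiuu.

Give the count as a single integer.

drop 0:b onto floor
drop 1:u onto {0:b}
drop 2:i onto floor
drop 3:u onto {1:u}
drop 4:b onto {3:u}
drop 5:i onto {2:i}
drop 6:u onto {4:b}
drop 7:u onto {6:u}
ground layer = {0:b, 2:i}
drop-orders for the pieces not yet dropped (sum over which currently-grounded one goes next):
  1 to go: {5} 1  {7} 1
  2 to go: {2,5} 1  {5,7} 2  {6,7} 1
  3 to go: {2,5,7} 3  {4,6,7} 1  {5,6,7} 3
  4 to go: {2,5,6,7} 6  {3,4,6,7} 1  {4,5,6,7} 4
  5 to go: {1,3,4,6,7} 1  {2,4,5,6,7} 10  {3,4,5,6,7} 5
  6 to go: {0,1,3,4,6,7} 1  {1,3,4,5,6,7} 6  {2,3,4,5,6,7} 15
  if 0:b drops first: 21 orders
  if 2:i drops first: 7 orders
heap linearizations: 28

28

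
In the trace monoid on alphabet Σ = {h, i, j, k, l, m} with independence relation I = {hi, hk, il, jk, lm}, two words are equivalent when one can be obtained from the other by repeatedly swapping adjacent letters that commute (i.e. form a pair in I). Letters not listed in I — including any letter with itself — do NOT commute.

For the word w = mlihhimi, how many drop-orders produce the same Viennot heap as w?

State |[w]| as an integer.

16

0(m) covers ∅
1(l) covers ∅
2(i) covers 0:m
3(h) covers 0:m, 1:l
4(h) covers 3:h
5(i) covers 2:i
6(m) covers 4:h, 5:i
7(i) covers 6:m
floor of heap: 0:m, 1:l
completions by unplaced set U, small U first (add the entries for U minus each lowest piece of U):
  |U|=1: {7}:1
  |U|=2: {6,7}:1
  |U|=3: {4,6,7}:1  {5,6,7}:1
  |U|=4: {2,5,6,7}:1  {3,4,6,7}:1  {4,5,6,7}:2
  |U|=5: {1,3,4,6,7}:1  {2,4,5,6,7}:3  {3,4,5,6,7}:3
  |U|=6: {1,3,4,5,6,7}:4  {2,3,4,5,6,7}:6
  start at 0(m): 10
  start at 1(l): 6
sum over floor = 16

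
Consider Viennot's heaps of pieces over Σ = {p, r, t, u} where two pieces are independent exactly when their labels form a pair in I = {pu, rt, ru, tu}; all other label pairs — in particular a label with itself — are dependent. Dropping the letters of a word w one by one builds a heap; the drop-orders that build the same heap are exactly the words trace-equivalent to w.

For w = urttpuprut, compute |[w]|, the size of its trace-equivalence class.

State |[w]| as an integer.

720

#0=u has no predecessor
#1=r has no predecessor
#2=t has no predecessor
#3=t depends on [2:t]
#4=p depends on [1:r, 3:t]
#5=u depends on [0:u]
#6=p depends on [4:p]
#7=r depends on [6:p]
#8=u depends on [5:u]
#9=t depends on [6:p]
sources: [0:u, 1:r, 2:t]
N(rest) = Σ N(rest − s) over sources s of rest; N(one piece) = 1:
  size 1 → [7]=1  [8]=1  [9]=1
  size 2 → [5,8]=1  [7,8]=2  [7,9]=2  [8,9]=2
  size 3 → [0,5,8]=1  [5,7,8]=3  [5,8,9]=3  [6,7,9]=2  [7,8,9]=6
  size 4 → [0,5,7,8]=4  [0,5,8,9]=4  [4,6,7,9]=2  [5,7,8,9]=12  [6,7,8,9]=8
  size 5 → [0,5,7,8,9]=20  [1,4,6,7,9]=2  [3,4,6,7,9]=2  [4,6,7,8,9]=10  [5,6,7,8,9]=20
  size 6 → [0,5,6,7,8,9]=40  [1,3,4,6,7,9]=4  [1,4,6,7,8,9]=12  [2,3,4,6,7,9]=2  [3,4,6,7,8,9]=12  [4,5,6,7,8,9]=30
  size 7 → [0,4,5,6,7,8,9]=70  [1,2,3,4,6,7,9]=6  [1,3,4,6,7,8,9]=28  [1,4,5,6,7,8,9]=42  [2,3,4,6,7,8,9]=14  [3,4,5,6,7,8,9]=42
  size 8 → [0,1,4,5,6,7,8,9]=112  [0,3,4,5,6,7,8,9]=112  [1,2,3,4,6,7,8,9]=48  [1,3,4,5,6,7,8,9]=112  [2,3,4,5,6,7,8,9]=56
  first=0(u) contributes 216
  first=1(r) contributes 168
  first=2(t) contributes 336
|[w]| = 720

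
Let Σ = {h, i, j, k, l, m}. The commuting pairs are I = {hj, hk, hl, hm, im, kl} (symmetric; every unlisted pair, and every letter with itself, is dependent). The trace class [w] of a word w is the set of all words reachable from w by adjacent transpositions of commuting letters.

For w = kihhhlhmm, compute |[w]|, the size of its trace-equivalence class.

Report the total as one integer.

0(k) covers ∅
1(i) covers 0:k
2(h) covers 1:i
3(h) covers 2:h
4(h) covers 3:h
5(l) covers 1:i
6(h) covers 4:h
7(m) covers 5:l
8(m) covers 7:m
floor of heap: 0:k
completions by unplaced set U, small U first (add the entries for U minus each lowest piece of U):
  |U|=1: {6}:1  {8}:1
  |U|=2: {4,6}:1  {6,8}:2  {7,8}:1
  |U|=3: {3,4,6}:1  {4,6,8}:3  {5,7,8}:1  {6,7,8}:3
  |U|=4: {2,3,4,6}:1  {3,4,6,8}:4  {4,6,7,8}:6  {5,6,7,8}:4
  |U|=5: {2,3,4,6,8}:5  {3,4,6,7,8}:10  {4,5,6,7,8}:10
  |U|=6: {2,3,4,6,7,8}:15  {3,4,5,6,7,8}:20
  |U|=7: {2,3,4,5,6,7,8}:35
  start at 0(k): 35

35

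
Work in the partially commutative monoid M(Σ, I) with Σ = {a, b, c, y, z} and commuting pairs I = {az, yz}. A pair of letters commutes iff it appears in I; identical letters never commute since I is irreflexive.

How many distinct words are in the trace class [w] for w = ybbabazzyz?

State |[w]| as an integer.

#0=y has no predecessor
#1=b depends on [0:y]
#2=b depends on [1:b]
#3=a depends on [2:b]
#4=b depends on [3:a]
#5=a depends on [4:b]
#6=z depends on [4:b]
#7=z depends on [6:z]
#8=y depends on [5:a]
#9=z depends on [7:z]
sources: [0:y]
N(rest) = Σ N(rest − s) over sources s of rest; N(one piece) = 1:
  size 1 → [8]=1  [9]=1
  size 2 → [5,8]=1  [7,9]=1  [8,9]=2
  size 3 → [5,8,9]=3  [6,7,9]=1  [7,8,9]=3
  size 4 → [5,7,8,9]=6  [6,7,8,9]=4
  size 5 → [5,6,7,8,9]=10
  size 6 → [4,5,6,7,8,9]=10
  size 7 → [3,4,5,6,7,8,9]=10
  size 8 → [2,3,4,5,6,7,8,9]=10
  first=0(y) contributes 10

10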